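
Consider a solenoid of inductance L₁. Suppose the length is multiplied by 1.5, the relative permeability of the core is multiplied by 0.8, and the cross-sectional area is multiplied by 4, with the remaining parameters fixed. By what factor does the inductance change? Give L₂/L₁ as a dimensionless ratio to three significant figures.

L₂/L₁ = 2.13

For a solenoid, L ∝ μᵣN²A/ℓ.
L₂/L₁ = (1.5)^-1 × (0.8) × (4) = 2.13.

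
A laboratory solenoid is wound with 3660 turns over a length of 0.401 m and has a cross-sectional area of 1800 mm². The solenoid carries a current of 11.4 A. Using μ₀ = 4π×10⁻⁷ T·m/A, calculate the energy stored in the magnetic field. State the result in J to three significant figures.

U ≈ 4.91 J

A = 1800 mm² = 1.800×10^-3 m².
L = μ₀N²A/ℓ = (4π×10⁻⁷)(3660)²(1.800×10^-3)/(0.401) = 7.556×10^-2 H.
U = ½LI² = ½(7.556×10^-2)(11.4)² = 4.91 J.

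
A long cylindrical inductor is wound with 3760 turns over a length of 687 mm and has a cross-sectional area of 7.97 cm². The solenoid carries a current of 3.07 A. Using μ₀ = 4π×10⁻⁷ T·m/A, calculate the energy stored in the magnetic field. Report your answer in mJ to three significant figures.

U ≈ 97.1 mJ

A = 7.97 cm² = 7.970×10^-4 m².
L = μ₀N²A/ℓ = (4π×10⁻⁷)(3760)²(7.970×10^-4)/(0.687) = 2.061×10^-2 H.
U = ½LI² = ½(2.061×10^-2)(3.07)² = 9.713×10^-2 J.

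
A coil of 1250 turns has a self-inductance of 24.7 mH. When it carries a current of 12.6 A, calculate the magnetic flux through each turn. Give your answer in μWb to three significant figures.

Φ_B ≈ 249 μWb

From L = NΦ_B/I, the flux per turn is Φ_B = LI/N.
Φ_B = (2.470×10^-2 H)(12.6 A)/1250 = 2.490×10^-4 Wb.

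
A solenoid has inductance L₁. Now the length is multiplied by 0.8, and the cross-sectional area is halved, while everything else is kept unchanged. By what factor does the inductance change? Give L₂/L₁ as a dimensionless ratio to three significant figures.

For a solenoid, L ∝ μᵣN²A/ℓ.
L₂/L₁ = (0.8)^-1 × (0.5) = 0.625.

L₂/L₁ = 0.625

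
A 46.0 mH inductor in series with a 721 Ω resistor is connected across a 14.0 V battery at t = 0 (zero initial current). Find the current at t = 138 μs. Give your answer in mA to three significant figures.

τ = L/R = 4.600×10^-2/721 = 6.380×10^-5 s; final current I_∞ = ε/R = 14.0/721 = 1.942×10^-2 A.
I(t) = I_∞(1 − e^(−t/τ)) with t/τ = 2.163.
I = (1.942×10^-2)(1 − e^(−2.163)) = 1.718×10^-2 A.

I ≈ 17.2 mA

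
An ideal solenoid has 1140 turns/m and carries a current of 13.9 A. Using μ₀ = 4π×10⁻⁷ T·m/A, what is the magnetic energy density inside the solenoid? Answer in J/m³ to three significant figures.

u ≈ 158 J/m³

B = μ₀nI = (4π×10⁻⁷)(1.140×10^3)(13.9) = 1.991×10^-2 T.
u = B²/(2μ₀) = (1.991×10^-2)²/(2×4π×10⁻⁷) = 157.8 J/m³.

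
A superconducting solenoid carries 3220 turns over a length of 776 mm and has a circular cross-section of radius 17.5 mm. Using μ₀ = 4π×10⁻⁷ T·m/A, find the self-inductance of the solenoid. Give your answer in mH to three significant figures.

A = πr² = π(1.750×10^-2 m)² = 9.621×10^-4 m².
For a long solenoid, L = μ₀N²A/ℓ.
L = (4π×10⁻⁷)(3220)²(9.621×10^-4)/(0.776 m) = 1.615×10^-2 H.

L ≈ 16.2 mH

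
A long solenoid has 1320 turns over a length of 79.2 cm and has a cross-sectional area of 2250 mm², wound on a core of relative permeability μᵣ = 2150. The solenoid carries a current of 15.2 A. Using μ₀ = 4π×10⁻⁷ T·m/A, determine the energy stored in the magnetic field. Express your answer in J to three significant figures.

U ≈ 1540 J

A = 2250 mm² = 2.250×10^-3 m².
L = μ₀μᵣN²A/ℓ = (4π×10⁻⁷)(2150)(1320)²(2.250×10^-3)/(0.792) = 13.37 H.
U = ½LI² = ½(13.37)(15.2)² = 1.5449×10^3 J.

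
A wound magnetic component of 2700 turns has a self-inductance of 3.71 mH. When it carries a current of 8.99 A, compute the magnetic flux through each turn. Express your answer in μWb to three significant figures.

From L = NΦ_B/I, the flux per turn is Φ_B = LI/N.
Φ_B = (3.710×10^-3 H)(8.99 A)/2700 = 1.235×10^-5 Wb.

Φ_B ≈ 12.4 μWb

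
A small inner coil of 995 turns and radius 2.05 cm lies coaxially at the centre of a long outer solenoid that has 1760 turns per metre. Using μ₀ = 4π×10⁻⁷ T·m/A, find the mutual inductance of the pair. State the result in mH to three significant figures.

M ≈ 2.91 mH

The outer solenoid produces a uniform field B₁ = μ₀n₁I₁ across the inner coil,
so the flux linkage is N₂Φ = N₂B₁A₂ = μ₀n₁N₂A₂·I₁, giving M = μ₀n₁N₂A₂.
A₂ = πr² = π(2.050×10^-2 m)² = 1.320×10^-3 m².
M = (4π×10⁻⁷)(1760)(995)(1.320×10^-3) = 2.905×10^-3 H.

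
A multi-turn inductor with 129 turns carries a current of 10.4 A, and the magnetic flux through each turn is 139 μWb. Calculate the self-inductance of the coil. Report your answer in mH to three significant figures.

L ≈ 1.72 mH

Self-inductance is defined by L = NΦ_B/I (flux linkage over current).
L = (129)(1.390×10^-4 Wb)/(10.4 A) = 1.724×10^-3 H.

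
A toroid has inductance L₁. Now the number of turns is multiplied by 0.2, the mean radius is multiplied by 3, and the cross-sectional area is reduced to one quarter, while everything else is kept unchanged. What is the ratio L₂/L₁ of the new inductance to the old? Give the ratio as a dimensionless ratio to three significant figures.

For a toroid, L ∝ μᵣN²A/R.
L₂/L₁ = (0.2)^2 × (3)^-1 × (0.25) = 0.00333.

L₂/L₁ = 0.00333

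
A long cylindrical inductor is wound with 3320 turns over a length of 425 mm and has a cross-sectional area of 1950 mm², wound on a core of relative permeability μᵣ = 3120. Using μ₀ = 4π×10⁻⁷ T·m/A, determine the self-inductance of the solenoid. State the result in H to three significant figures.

A = 1950 mm² = 1.950×10^-3 m².
For a long solenoid, L = μ₀μᵣN²A/ℓ.
L = (4π×10⁻⁷)(3120)(3320)²(1.950×10^-3)/(0.425 m) = 198.3 H.

L ≈ 198 H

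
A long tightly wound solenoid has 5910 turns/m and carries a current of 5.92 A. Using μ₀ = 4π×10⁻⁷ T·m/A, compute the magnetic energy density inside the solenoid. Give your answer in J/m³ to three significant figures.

B = μ₀nI = (4π×10⁻⁷)(5.910×10^3)(5.92) = 4.397×10^-2 T.
u = B²/(2μ₀) = (4.397×10^-2)²/(2×4π×10⁻⁷) = 769.1 J/m³.

u ≈ 769 J/m³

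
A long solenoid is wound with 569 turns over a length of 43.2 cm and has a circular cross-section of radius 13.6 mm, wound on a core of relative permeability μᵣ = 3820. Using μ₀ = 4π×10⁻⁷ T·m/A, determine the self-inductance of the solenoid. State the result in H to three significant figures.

A = πr² = π(1.360×10^-2 m)² = 5.811×10^-4 m².
For a long solenoid, L = μ₀μᵣN²A/ℓ.
L = (4π×10⁻⁷)(3820)(569)²(5.811×10^-4)/(0.432 m) = 2.09 H.

L ≈ 2.09 H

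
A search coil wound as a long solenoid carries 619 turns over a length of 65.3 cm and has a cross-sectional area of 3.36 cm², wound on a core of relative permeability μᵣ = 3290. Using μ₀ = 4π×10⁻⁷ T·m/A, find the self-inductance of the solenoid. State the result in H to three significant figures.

L ≈ 0.815 H

A = 3.36 cm² = 3.360×10^-4 m².
For a long solenoid, L = μ₀μᵣN²A/ℓ.
L = (4π×10⁻⁷)(3290)(619)²(3.360×10^-4)/(0.653 m) = 0.8151 H.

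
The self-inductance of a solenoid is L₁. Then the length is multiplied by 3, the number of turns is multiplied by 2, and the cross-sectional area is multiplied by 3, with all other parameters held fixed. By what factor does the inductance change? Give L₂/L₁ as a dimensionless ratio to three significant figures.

For a solenoid, L ∝ μᵣN²A/ℓ.
L₂/L₁ = (3)^-1 × (2)^2 × (3) = 4.00.

L₂/L₁ = 4.00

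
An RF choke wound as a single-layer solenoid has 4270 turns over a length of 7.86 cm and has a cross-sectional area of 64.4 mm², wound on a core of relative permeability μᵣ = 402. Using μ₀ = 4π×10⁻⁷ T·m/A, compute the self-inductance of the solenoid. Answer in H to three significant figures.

L ≈ 7.55 H

A = 64.4 mm² = 6.440×10^-5 m².
For a long solenoid, L = μ₀μᵣN²A/ℓ.
L = (4π×10⁻⁷)(402)(4270)²(6.440×10^-5)/(7.860×10^-2 m) = 7.547 H.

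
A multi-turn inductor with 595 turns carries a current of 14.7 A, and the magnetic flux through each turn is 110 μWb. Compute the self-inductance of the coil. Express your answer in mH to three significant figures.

L ≈ 4.45 mH

Self-inductance is defined by L = NΦ_B/I (flux linkage over current).
L = (595)(1.100×10^-4 Wb)/(14.7 A) = 4.452×10^-3 H.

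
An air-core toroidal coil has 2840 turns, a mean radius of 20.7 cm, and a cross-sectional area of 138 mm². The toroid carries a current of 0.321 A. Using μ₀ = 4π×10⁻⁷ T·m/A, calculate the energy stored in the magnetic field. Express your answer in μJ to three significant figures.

L = μ₀N²A/(2πR) = (4π×10⁻⁷)(2840)²(1.380×10^-4)/(2π×0.207) = 1.075×10^-3 H.
U = ½LI² = ½(1.075×10^-3)(0.321)² = 5.541×10^-5 J.

U ≈ 55.4 μJ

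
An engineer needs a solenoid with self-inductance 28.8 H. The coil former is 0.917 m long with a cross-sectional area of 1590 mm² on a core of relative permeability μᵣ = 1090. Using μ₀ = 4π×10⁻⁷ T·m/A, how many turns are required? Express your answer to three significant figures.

N ≈ 3480 turns

A = 1590 mm² = 1.590×10^-3 m².
From L = μ₀μᵣN²A/ℓ, N = √(Lℓ / (μ₀μᵣA)).
N = √[(28.8)(0.917) / ((4π×10⁻⁷)(1090)×1.590×10^-3)] = √(1.213×10^7) ≈ 3482.3.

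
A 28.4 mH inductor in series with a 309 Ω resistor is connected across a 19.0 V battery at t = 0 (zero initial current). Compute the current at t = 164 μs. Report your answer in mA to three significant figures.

τ = L/R = 2.840×10^-2/309 = 9.191×10^-5 s; final current I_∞ = ε/R = 19.0/309 = 6.149×10^-2 A.
I(t) = I_∞(1 − e^(−t/τ)) with t/τ = 1.784.
I = (6.149×10^-2)(1 − e^(−1.784)) = 5.116×10^-2 A.

I ≈ 51.2 mA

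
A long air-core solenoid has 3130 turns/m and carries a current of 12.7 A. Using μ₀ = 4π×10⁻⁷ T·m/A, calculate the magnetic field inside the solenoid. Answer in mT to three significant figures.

Inside a long solenoid, B = μ₀nI.
B = (4π×10⁻⁷)(3.130×10^3 m⁻¹)(12.7 A) = 4.995×10^-2 T.

B ≈ 50.0 mT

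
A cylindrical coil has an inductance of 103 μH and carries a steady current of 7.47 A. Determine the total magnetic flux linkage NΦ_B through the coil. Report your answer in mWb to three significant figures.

From L = NΦ_B/I, the flux linkage is NΦ_B = LI.
NΦ_B = (1.030×10^-4 H)(7.47 A) = 7.694×10^-4 Wb.

NΦ_B ≈ 0.769 mWb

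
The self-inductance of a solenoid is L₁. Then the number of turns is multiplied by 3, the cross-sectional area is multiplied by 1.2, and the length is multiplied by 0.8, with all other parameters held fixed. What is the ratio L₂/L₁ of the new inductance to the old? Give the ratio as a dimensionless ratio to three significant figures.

For a solenoid, L ∝ μᵣN²A/ℓ.
L₂/L₁ = (3)^2 × (1.2) × (0.8)^-1 = 13.5.

L₂/L₁ = 13.5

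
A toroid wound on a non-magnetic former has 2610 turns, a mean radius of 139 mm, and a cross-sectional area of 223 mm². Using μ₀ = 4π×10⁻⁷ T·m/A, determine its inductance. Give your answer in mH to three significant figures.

L ≈ 2.19 mH

For a thin toroid, L = μ₀N²A/(2πR).
L = (4π×10⁻⁷)(2610)²(2.230×10^-4) / (2π×0.139 m) = 2.186×10^-3 H.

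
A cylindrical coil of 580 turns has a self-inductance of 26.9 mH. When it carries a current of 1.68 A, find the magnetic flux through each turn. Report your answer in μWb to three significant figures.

Φ_B ≈ 77.9 μWb

From L = NΦ_B/I, the flux per turn is Φ_B = LI/N.
Φ_B = (2.690×10^-2 H)(1.68 A)/580 = 7.792×10^-5 Wb.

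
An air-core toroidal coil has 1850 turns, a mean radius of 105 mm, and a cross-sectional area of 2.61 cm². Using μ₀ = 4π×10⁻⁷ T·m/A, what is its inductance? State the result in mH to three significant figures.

L ≈ 1.70 mH

For a thin toroid, L = μ₀N²A/(2πR).
L = (4π×10⁻⁷)(1850)²(2.610×10^-4) / (2π×0.105 m) = 1.701×10^-3 H.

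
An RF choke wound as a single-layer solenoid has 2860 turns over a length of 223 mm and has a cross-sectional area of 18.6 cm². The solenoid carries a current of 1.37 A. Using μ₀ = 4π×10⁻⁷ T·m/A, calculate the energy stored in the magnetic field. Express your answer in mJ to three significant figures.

A = 18.6 cm² = 1.860×10^-3 m².
L = μ₀N²A/ℓ = (4π×10⁻⁷)(2860)²(1.860×10^-3)/(0.223) = 8.573×10^-2 H.
U = ½LI² = ½(8.573×10^-2)(1.37)² = 8.046×10^-2 J.

U ≈ 80.5 mJ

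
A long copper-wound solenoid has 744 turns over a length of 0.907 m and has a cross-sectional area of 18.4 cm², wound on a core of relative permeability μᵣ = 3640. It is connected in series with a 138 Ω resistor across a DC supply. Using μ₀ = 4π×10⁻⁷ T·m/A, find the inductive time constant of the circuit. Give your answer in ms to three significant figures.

A = 18.4 cm² = 1.840×10^-3 m².
L = μ₀μᵣN²A/ℓ = (4π×10⁻⁷)(3640)(744)²(1.840×10^-3)/(0.907) = 5.137 H.
τ = L/R = (5.137)/(138) = 3.722×10^-2 s.

τ ≈ 37.2 ms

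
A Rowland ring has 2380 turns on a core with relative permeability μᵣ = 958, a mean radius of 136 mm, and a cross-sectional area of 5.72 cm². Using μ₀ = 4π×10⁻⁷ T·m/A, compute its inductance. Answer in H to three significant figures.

L ≈ 4.56 H

For a thin toroid, L = μ₀μᵣN²A/(2πR).
L = (4π×10⁻⁷)(958)(2380)²(5.720×10^-4) / (2π×0.136 m) = 4.5646 H.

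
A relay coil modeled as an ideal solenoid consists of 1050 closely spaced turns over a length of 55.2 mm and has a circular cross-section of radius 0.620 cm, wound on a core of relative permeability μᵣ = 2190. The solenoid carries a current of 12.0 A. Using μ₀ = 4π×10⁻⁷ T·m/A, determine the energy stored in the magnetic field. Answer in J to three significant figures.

A = πr² = π(6.200×10^-3 m)² = 1.208×10^-4 m².
L = μ₀μᵣN²A/ℓ = (4π×10⁻⁷)(2190)(1050)²(1.208×10^-4)/(5.520×10^-2) = 6.638 H.
U = ½LI² = ½(6.638)(12.0)² = 477.9 J.

U ≈ 478 J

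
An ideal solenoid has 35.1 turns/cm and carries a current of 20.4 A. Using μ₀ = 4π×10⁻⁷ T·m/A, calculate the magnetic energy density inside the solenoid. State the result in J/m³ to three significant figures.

u ≈ 3220 J/m³

B = μ₀nI = (4π×10⁻⁷)(3.510×10^3)(20.4) = 8.998×10^-2 T.
u = B²/(2μ₀) = (8.998×10^-2)²/(2×4π×10⁻⁷) = 3.221×10^3 J/m³.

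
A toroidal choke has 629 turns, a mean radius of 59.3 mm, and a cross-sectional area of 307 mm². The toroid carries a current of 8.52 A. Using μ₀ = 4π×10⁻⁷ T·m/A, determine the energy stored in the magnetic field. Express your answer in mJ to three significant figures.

L = μ₀N²A/(2πR) = (4π×10⁻⁷)(629)²(3.070×10^-4)/(2π×5.930×10^-2) = 4.097×10^-4 H.
U = ½LI² = ½(4.097×10^-4)(8.52)² = 1.487×10^-2 J.

U ≈ 14.9 mJ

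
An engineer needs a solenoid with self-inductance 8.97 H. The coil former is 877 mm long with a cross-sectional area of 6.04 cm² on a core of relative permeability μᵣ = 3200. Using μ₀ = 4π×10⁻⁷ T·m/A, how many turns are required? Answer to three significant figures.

N ≈ 1800 turns

A = 6.04 cm² = 6.040×10^-4 m².
From L = μ₀μᵣN²A/ℓ, N = √(Lℓ / (μ₀μᵣA)).
N = √[(8.97)(0.877) / ((4π×10⁻⁷)(3200)×6.040×10^-4)] = √(3.239×10^6) ≈ 1799.7.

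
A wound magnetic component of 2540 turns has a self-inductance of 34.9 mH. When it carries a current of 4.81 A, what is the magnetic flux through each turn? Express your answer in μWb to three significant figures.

From L = NΦ_B/I, the flux per turn is Φ_B = LI/N.
Φ_B = (3.490×10^-2 H)(4.81 A)/2540 = 6.609×10^-5 Wb.

Φ_B ≈ 66.1 μWb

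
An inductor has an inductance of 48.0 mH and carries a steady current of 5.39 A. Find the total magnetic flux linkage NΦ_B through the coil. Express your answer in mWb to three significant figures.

NΦ_B ≈ 259 mWb

From L = NΦ_B/I, the flux linkage is NΦ_B = LI.
NΦ_B = (4.800×10^-2 H)(5.39 A) = 0.2587 Wb.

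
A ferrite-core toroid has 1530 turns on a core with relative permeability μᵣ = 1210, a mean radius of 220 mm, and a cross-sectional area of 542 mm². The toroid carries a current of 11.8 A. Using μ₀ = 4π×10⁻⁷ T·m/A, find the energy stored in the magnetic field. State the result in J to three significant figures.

U ≈ 97.2 J

L = μ₀μᵣN²A/(2πR) = (4π×10⁻⁷)(1210)(1530)²(5.420×10^-4)/(2π×0.22) = 1.396 H.
U = ½LI² = ½(1.396)(11.8)² = 97.16 J.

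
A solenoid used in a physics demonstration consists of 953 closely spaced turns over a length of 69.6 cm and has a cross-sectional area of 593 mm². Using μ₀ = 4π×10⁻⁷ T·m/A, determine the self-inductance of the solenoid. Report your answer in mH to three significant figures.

L ≈ 0.972 mH

A = 593 mm² = 5.930×10^-4 m².
For a long solenoid, L = μ₀N²A/ℓ.
L = (4π×10⁻⁷)(953)²(5.930×10^-4)/(0.696 m) = 9.724×10^-4 H.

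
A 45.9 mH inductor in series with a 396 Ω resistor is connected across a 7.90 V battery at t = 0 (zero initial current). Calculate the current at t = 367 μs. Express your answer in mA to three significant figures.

I ≈ 19.1 mA

τ = L/R = 4.590×10^-2/396 = 1.159×10^-4 s; final current I_∞ = ε/R = 7.90/396 = 1.9949×10^-2 A.
I(t) = I_∞(1 − e^(−t/τ)) with t/τ = 3.166.
I = (1.9949×10^-2)(1 − e^(−3.166)) = 1.911×10^-2 A.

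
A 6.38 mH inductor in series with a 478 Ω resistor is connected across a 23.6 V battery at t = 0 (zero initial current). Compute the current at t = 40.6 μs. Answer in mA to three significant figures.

I ≈ 47.0 mA

τ = L/R = 6.380×10^-3/478 = 1.3347×10^-5 s; final current I_∞ = ε/R = 23.6/478 = 4.937×10^-2 A.
I(t) = I_∞(1 − e^(−t/τ)) with t/τ = 3.042.
I = (4.937×10^-2)(1 − e^(−3.042)) = 4.701×10^-2 A.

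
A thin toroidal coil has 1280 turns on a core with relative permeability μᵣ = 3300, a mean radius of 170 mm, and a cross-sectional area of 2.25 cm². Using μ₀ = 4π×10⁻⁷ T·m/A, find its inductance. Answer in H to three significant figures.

For a thin toroid, L = μ₀μᵣN²A/(2πR).
L = (4π×10⁻⁷)(3300)(1280)²(2.250×10^-4) / (2π×0.17 m) = 1.431 H.

L ≈ 1.43 H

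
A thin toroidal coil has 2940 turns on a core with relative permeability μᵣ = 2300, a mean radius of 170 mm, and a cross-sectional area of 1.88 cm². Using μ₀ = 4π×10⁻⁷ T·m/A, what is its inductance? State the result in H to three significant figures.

For a thin toroid, L = μ₀μᵣN²A/(2πR).
L = (4π×10⁻⁷)(2300)(2940)²(1.880×10^-4) / (2π×0.17 m) = 4.397 H.

L ≈ 4.40 H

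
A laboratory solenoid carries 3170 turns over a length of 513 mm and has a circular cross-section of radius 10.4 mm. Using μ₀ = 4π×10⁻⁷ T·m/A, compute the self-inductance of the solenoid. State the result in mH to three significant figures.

A = πr² = π(1.040×10^-2 m)² = 3.398×10^-4 m².
For a long solenoid, L = μ₀N²A/ℓ.
L = (4π×10⁻⁷)(3170)²(3.398×10^-4)/(0.513 m) = 8.364×10^-3 H.

L ≈ 8.36 mH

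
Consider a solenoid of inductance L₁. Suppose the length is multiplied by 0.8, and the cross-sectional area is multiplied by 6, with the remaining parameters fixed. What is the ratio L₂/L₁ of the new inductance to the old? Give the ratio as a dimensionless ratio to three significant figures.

For a solenoid, L ∝ μᵣN²A/ℓ.
L₂/L₁ = (0.8)^-1 × (6) = 7.50.

L₂/L₁ = 7.50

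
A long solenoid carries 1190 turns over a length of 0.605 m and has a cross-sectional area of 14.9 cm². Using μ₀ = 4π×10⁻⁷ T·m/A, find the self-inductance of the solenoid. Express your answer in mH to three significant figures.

A = 14.9 cm² = 1.490×10^-3 m².
For a long solenoid, L = μ₀N²A/ℓ.
L = (4π×10⁻⁷)(1190)²(1.490×10^-3)/(0.605 m) = 4.383×10^-3 H.

L ≈ 4.38 mH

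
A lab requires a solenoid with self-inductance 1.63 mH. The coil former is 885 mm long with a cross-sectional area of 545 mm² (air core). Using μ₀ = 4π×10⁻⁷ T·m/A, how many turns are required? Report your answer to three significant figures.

A = 545 mm² = 5.450×10^-4 m².
From L = μ₀N²A/ℓ, N = √(Lℓ / (μ₀A)).
N = √[(1.630×10^-3)(0.885) / ((4π×10⁻⁷)×5.450×10^-4)] = √(2.106×10^6) ≈ 1451.3.

N ≈ 1450 turns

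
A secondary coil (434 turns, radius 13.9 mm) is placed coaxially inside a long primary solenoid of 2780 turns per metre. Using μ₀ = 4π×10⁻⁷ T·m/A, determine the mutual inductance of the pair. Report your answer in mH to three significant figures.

The outer solenoid produces a uniform field B₁ = μ₀n₁I₁ across the inner coil,
so the flux linkage is N₂Φ = N₂B₁A₂ = μ₀n₁N₂A₂·I₁, giving M = μ₀n₁N₂A₂.
A₂ = πr² = π(1.390×10^-2 m)² = 6.070×10^-4 m².
M = (4π×10⁻⁷)(2780)(434)(6.070×10^-4) = 9.203×10^-4 H.

M ≈ 0.920 mH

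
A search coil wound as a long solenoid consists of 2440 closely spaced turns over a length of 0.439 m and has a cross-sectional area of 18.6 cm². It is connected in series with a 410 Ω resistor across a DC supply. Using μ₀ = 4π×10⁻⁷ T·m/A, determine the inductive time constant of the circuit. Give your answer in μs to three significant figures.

A = 18.6 cm² = 1.860×10^-3 m².
L = μ₀N²A/ℓ = (4π×10⁻⁷)(2440)²(1.860×10^-3)/(0.439) = 3.170×10^-2 H.
τ = L/R = (3.170×10^-2)/(410) = 7.731×10^-5 s.

τ ≈ 77.3 μs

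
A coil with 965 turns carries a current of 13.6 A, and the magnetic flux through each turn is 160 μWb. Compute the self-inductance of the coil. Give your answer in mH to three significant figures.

Self-inductance is defined by L = NΦ_B/I (flux linkage over current).
L = (965)(1.600×10^-4 Wb)/(13.6 A) = 1.135×10^-2 H.

L ≈ 11.4 mH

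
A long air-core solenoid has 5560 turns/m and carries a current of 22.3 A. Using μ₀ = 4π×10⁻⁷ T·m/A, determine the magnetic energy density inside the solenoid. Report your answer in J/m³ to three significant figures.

B = μ₀nI = (4π×10⁻⁷)(5.560×10^3)(22.3) = 0.1558 T.
u = B²/(2μ₀) = (0.1558)²/(2×4π×10⁻⁷) = 9.659×10^3 J/m³.

u ≈ 9660 J/m³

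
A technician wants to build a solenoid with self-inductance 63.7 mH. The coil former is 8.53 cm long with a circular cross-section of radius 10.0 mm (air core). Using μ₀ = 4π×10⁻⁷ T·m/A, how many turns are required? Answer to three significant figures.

A = πr² = π(1.000×10^-2 m)² = 3.142×10^-4 m².
From L = μ₀N²A/ℓ, N = √(Lℓ / (μ₀A)).
N = √[(6.370×10^-2)(8.530×10^-2) / ((4π×10⁻⁷)×3.142×10^-4)] = √(1.376×10^7) ≈ 3709.9.

N ≈ 3710 turns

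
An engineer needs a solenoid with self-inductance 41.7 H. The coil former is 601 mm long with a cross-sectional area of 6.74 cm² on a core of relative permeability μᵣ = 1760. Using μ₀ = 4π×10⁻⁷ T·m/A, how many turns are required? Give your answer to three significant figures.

A = 6.74 cm² = 6.740×10^-4 m².
From L = μ₀μᵣN²A/ℓ, N = √(Lℓ / (μ₀μᵣA)).
N = √[(41.7)(0.601) / ((4π×10⁻⁷)(1760)×6.740×10^-4)] = √(1.681×10^7) ≈ 4100.3.

N ≈ 4100 turns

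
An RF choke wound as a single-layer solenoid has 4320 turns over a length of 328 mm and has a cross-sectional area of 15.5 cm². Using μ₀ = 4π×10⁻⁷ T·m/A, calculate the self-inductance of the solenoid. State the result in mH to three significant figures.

A = 15.5 cm² = 1.550×10^-3 m².
For a long solenoid, L = μ₀N²A/ℓ.
L = (4π×10⁻⁷)(4320)²(1.550×10^-3)/(0.328 m) = 0.1108 H.

L ≈ 111 mH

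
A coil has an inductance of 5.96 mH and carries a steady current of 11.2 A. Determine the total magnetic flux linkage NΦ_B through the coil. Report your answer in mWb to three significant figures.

From L = NΦ_B/I, the flux linkage is NΦ_B = LI.
NΦ_B = (5.960×10^-3 H)(11.2 A) = 6.675×10^-2 Wb.

NΦ_B ≈ 66.8 mWb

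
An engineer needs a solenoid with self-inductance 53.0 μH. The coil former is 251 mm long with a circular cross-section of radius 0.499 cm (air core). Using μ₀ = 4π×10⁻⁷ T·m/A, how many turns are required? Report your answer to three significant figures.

A = πr² = π(4.990×10^-3 m)² = 7.823×10^-5 m².
From L = μ₀N²A/ℓ, N = √(Lℓ / (μ₀A)).
N = √[(5.300×10^-5)(0.251) / ((4π×10⁻⁷)×7.823×10^-5)] = √(1.353×10^5) ≈ 367.9.

N ≈ 368 turns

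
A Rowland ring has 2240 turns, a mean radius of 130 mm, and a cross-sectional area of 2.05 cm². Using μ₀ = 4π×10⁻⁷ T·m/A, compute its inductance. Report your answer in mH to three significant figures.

For a thin toroid, L = μ₀N²A/(2πR).
L = (4π×10⁻⁷)(2240)²(2.050×10^-4) / (2π×0.13 m) = 1.582×10^-3 H.

L ≈ 1.58 mH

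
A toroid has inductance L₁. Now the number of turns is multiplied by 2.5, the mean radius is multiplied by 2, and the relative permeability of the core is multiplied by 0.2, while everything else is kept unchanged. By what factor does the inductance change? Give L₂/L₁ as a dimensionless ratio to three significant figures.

For a toroid, L ∝ μᵣN²A/R.
L₂/L₁ = (2.5)^2 × (2)^-1 × (0.2) = 0.625.

L₂/L₁ = 0.625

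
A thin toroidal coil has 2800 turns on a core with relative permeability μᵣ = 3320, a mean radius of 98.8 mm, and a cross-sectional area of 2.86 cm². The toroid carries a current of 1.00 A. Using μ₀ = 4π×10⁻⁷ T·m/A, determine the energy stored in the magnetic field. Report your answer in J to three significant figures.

U ≈ 7.53 J

L = μ₀μᵣN²A/(2πR) = (4π×10⁻⁷)(3320)(2800)²(2.860×10^-4)/(2π×9.880×10^-2) = 15.07 H.
U = ½LI² = ½(15.07)(1.00)² = 7.5347 J.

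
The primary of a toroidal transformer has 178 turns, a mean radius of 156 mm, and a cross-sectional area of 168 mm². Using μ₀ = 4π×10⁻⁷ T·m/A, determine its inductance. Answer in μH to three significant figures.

For a thin toroid, L = μ₀N²A/(2πR).
L = (4π×10⁻⁷)(178)²(1.680×10^-4) / (2π×0.156 m) = 6.824×10^-6 H.

L ≈ 6.82 μH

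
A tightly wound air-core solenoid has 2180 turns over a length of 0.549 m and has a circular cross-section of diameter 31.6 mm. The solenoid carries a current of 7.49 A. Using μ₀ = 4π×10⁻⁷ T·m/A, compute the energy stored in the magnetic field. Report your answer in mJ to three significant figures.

A = π(d/2)² = π(1.580×10^-2 m)² = 7.843×10^-4 m².
L = μ₀N²A/ℓ = (4π×10⁻⁷)(2180)²(7.843×10^-4)/(0.549) = 8.531×10^-3 H.
U = ½LI² = ½(8.531×10^-3)(7.49)² = 0.2393 J.

U ≈ 239 mJ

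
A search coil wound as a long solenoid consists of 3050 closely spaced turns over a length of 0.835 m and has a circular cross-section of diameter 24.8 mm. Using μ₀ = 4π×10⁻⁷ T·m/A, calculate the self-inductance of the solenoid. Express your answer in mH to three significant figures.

L ≈ 6.76 mH

A = π(d/2)² = π(1.240×10^-2 m)² = 4.831×10^-4 m².
For a long solenoid, L = μ₀N²A/ℓ.
L = (4π×10⁻⁷)(3050)²(4.831×10^-4)/(0.835 m) = 6.763×10^-3 H.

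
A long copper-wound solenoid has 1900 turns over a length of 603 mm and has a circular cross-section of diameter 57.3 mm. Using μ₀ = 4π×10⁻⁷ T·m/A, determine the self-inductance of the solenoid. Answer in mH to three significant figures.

L ≈ 19.4 mH

A = π(d/2)² = π(2.865×10^-2 m)² = 2.579×10^-3 m².
For a long solenoid, L = μ₀N²A/ℓ.
L = (4π×10⁻⁷)(1900)²(2.579×10^-3)/(0.603 m) = 1.940×10^-2 H.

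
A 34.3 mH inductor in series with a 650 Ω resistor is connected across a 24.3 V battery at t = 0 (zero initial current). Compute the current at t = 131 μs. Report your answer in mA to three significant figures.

I ≈ 34.3 mA

τ = L/R = 3.430×10^-2/650 = 5.277×10^-5 s; final current I_∞ = ε/R = 24.3/650 = 3.738×10^-2 A.
I(t) = I_∞(1 − e^(−t/τ)) with t/τ = 2.483.
I = (3.738×10^-2)(1 − e^(−2.483)) = 3.426×10^-2 A.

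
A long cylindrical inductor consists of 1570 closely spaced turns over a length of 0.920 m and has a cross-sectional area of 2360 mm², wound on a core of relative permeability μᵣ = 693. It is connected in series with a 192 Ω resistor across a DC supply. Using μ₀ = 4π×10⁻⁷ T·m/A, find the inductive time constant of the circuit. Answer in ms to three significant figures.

A = 2360 mm² = 2.360×10^-3 m².
L = μ₀μᵣN²A/ℓ = (4π×10⁻⁷)(693)(1570)²(2.360×10^-3)/(0.92) = 5.506 H.
τ = L/R = (5.506)/(192) = 2.868×10^-2 s.

τ ≈ 28.7 ms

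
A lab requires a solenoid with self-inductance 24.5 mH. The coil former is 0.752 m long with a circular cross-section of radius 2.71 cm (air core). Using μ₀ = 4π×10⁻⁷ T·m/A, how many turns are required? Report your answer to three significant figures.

A = πr² = π(2.710×10^-2 m)² = 2.307×10^-3 m².
From L = μ₀N²A/ℓ, N = √(Lℓ / (μ₀A)).
N = √[(2.450×10^-2)(0.752) / ((4π×10⁻⁷)×2.307×10^-3)] = √(6.3546×10^6) ≈ 2520.8.

N ≈ 2520 turns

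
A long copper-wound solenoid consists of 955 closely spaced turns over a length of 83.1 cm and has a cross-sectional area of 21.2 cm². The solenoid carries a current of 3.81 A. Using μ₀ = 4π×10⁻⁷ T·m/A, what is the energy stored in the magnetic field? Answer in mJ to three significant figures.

A = 21.2 cm² = 2.120×10^-3 m².
L = μ₀N²A/ℓ = (4π×10⁻⁷)(955)²(2.120×10^-3)/(0.831) = 2.924×10^-3 H.
U = ½LI² = ½(2.924×10^-3)(3.81)² = 2.122×10^-2 J.

U ≈ 21.2 mJ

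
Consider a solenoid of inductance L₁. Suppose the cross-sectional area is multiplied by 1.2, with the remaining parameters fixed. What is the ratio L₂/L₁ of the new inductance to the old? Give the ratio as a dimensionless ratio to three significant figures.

L₂/L₁ = 1.20

For a solenoid, L ∝ μᵣN²A/ℓ.
L₂/L₁ = (1.2) = 1.20.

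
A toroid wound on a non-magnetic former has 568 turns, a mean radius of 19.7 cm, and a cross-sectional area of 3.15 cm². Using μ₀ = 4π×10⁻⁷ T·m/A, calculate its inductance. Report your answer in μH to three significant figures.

For a thin toroid, L = μ₀N²A/(2πR).
L = (4π×10⁻⁷)(568)²(3.150×10^-4) / (2π×0.197 m) = 1.032×10^-4 H.

L ≈ 103 μH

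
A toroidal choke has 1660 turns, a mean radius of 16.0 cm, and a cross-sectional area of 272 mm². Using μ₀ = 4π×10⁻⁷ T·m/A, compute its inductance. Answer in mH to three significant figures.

L ≈ 0.937 mH

For a thin toroid, L = μ₀N²A/(2πR).
L = (4π×10⁻⁷)(1660)²(2.720×10^-4) / (2π×0.16 m) = 9.369×10^-4 H.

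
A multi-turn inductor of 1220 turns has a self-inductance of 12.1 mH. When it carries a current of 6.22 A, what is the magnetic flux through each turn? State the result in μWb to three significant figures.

Φ_B ≈ 61.7 μWb

From L = NΦ_B/I, the flux per turn is Φ_B = LI/N.
Φ_B = (1.210×10^-2 H)(6.22 A)/1220 = 6.169×10^-5 Wb.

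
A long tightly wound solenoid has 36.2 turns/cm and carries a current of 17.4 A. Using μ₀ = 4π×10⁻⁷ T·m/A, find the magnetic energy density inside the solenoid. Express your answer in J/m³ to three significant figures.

B = μ₀nI = (4π×10⁻⁷)(3.620×10^3)(17.4) = 7.915×10^-2 T.
u = B²/(2μ₀) = (7.915×10^-2)²/(2×4π×10⁻⁷) = 2.493×10^3 J/m³.

u ≈ 2490 J/m³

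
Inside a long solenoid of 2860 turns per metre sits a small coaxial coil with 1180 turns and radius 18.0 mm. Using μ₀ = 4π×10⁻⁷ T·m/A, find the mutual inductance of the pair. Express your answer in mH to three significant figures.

M ≈ 4.32 mH

The outer solenoid produces a uniform field B₁ = μ₀n₁I₁ across the inner coil,
so the flux linkage is N₂Φ = N₂B₁A₂ = μ₀n₁N₂A₂·I₁, giving M = μ₀n₁N₂A₂.
A₂ = πr² = π(1.800×10^-2 m)² = 1.018×10^-3 m².
M = (4π×10⁻⁷)(2860)(1180)(1.018×10^-3) = 4.317×10^-3 H.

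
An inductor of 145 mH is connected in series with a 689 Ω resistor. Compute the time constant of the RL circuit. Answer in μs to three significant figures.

τ = L/R = (0.145 H)/(689 Ω) = 2.104×10^-4 s.

τ ≈ 210 μs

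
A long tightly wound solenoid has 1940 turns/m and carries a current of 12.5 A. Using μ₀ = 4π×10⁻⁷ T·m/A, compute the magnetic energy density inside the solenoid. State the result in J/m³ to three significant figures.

B = μ₀nI = (4π×10⁻⁷)(1.940×10^3)(12.5) = 3.047×10^-2 T.
u = B²/(2μ₀) = (3.047×10^-2)²/(2×4π×10⁻⁷) = 369.49 J/m³.

u ≈ 369 J/m³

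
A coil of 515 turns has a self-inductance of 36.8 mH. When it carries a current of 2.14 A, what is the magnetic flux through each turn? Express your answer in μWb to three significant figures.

From L = NΦ_B/I, the flux per turn is Φ_B = LI/N.
Φ_B = (3.680×10^-2 H)(2.14 A)/515 = 1.529×10^-4 Wb.

Φ_B ≈ 153 μWb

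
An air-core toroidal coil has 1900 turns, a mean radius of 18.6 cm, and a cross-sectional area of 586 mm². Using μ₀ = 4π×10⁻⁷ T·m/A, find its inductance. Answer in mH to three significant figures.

L ≈ 2.27 mH

For a thin toroid, L = μ₀N²A/(2πR).
L = (4π×10⁻⁷)(1900)²(5.860×10^-4) / (2π×0.186 m) = 2.2747×10^-3 H.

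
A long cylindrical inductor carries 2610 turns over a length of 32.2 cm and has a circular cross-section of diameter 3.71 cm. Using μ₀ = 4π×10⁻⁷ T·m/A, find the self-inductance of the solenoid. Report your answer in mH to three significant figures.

A = π(d/2)² = π(1.855×10^-2 m)² = 1.081×10^-3 m².
For a long solenoid, L = μ₀N²A/ℓ.
L = (4π×10⁻⁷)(2610)²(1.081×10^-3)/(0.322 m) = 2.874×10^-2 H.

L ≈ 28.7 mH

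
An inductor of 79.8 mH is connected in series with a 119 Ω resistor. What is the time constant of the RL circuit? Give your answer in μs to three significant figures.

τ = L/R = (7.980×10^-2 H)/(119 Ω) = 6.706×10^-4 s.

τ ≈ 671 μs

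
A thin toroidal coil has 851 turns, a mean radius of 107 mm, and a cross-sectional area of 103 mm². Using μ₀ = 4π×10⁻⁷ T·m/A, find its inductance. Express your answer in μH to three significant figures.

L ≈ 139 μH

For a thin toroid, L = μ₀N²A/(2πR).
L = (4π×10⁻⁷)(851)²(1.030×10^-4) / (2π×0.107 m) = 1.394×10^-4 H.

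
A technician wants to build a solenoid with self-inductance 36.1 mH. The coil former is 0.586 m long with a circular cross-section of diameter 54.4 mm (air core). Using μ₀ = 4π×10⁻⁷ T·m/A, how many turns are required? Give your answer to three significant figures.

A = π(d/2)² = π(2.720×10^-2 m)² = 2.324×10^-3 m².
From L = μ₀N²A/ℓ, N = √(Lℓ / (μ₀A)).
N = √[(3.610×10^-2)(0.586) / ((4π×10⁻⁷)×2.324×10^-3)] = √(7.243×10^6) ≈ 2691.2.

N ≈ 2690 turns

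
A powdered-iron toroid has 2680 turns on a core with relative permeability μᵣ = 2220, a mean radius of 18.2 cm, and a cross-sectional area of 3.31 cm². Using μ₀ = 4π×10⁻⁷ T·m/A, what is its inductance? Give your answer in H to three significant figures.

L ≈ 5.80 H

For a thin toroid, L = μ₀μᵣN²A/(2πR).
L = (4π×10⁻⁷)(2220)(2680)²(3.310×10^-4) / (2π×0.182 m) = 5.8 H.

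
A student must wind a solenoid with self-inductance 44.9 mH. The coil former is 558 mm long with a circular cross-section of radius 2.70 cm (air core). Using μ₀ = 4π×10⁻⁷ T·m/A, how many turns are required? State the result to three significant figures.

A = πr² = π(2.700×10^-2 m)² = 2.290×10^-3 m².
From L = μ₀N²A/ℓ, N = √(Lℓ / (μ₀A)).
N = √[(4.490×10^-2)(0.558) / ((4π×10⁻⁷)×2.290×10^-3)] = √(8.705×10^6) ≈ 2950.5.

N ≈ 2950 turns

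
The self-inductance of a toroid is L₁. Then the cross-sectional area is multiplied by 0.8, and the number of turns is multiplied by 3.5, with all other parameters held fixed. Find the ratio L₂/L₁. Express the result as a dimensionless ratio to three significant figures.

For a toroid, L ∝ μᵣN²A/R.
L₂/L₁ = (0.8) × (3.5)^2 = 9.80.

L₂/L₁ = 9.80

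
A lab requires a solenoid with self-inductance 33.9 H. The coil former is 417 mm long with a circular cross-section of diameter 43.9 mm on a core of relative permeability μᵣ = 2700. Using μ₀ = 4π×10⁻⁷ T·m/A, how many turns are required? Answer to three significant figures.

N ≈ 1660 turns

A = π(d/2)² = π(2.195×10^-2 m)² = 1.514×10^-3 m².
From L = μ₀μᵣN²A/ℓ, N = √(Lℓ / (μ₀μᵣA)).
N = √[(33.9)(0.417) / ((4π×10⁻⁷)(2700)×1.514×10^-3)] = √(2.753×10^6) ≈ 1659.1.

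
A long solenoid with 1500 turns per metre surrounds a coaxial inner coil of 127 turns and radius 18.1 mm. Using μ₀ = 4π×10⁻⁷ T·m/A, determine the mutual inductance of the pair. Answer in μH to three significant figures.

The outer solenoid produces a uniform field B₁ = μ₀n₁I₁ across the inner coil,
so the flux linkage is N₂Φ = N₂B₁A₂ = μ₀n₁N₂A₂·I₁, giving M = μ₀n₁N₂A₂.
A₂ = πr² = π(1.810×10^-2 m)² = 1.029×10^-3 m².
M = (4π×10⁻⁷)(1500)(127)(1.029×10^-3) = 2.464×10^-4 H.

M ≈ 246 μH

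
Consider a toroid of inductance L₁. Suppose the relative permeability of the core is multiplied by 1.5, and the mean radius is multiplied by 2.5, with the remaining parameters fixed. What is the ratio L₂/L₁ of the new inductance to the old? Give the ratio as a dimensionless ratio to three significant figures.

For a toroid, L ∝ μᵣN²A/R.
L₂/L₁ = (1.5) × (2.5)^-1 = 0.600.

L₂/L₁ = 0.600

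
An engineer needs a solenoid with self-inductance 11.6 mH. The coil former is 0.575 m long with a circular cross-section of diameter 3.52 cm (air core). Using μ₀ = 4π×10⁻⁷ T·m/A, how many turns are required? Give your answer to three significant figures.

N ≈ 2340 turns

A = π(d/2)² = π(1.760×10^-2 m)² = 9.731×10^-4 m².
From L = μ₀N²A/ℓ, N = √(Lℓ / (μ₀A)).
N = √[(1.160×10^-2)(0.575) / ((4π×10⁻⁷)×9.731×10^-4)] = √(5.454×10^6) ≈ 2335.4.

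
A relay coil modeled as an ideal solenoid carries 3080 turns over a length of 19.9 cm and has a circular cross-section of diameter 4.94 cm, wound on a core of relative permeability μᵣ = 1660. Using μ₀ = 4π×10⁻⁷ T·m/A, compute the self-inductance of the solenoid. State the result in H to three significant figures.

L ≈ 191 H

A = π(d/2)² = π(2.470×10^-2 m)² = 1.917×10^-3 m².
For a long solenoid, L = μ₀μᵣN²A/ℓ.
L = (4π×10⁻⁷)(1660)(3080)²(1.917×10^-3)/(0.199 m) = 190.6 H.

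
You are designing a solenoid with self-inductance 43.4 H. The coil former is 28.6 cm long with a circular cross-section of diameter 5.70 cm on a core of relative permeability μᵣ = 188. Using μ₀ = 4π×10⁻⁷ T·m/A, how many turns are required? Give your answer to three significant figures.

A = π(d/2)² = π(2.850×10^-2 m)² = 2.552×10^-3 m².
From L = μ₀μᵣN²A/ℓ, N = √(Lℓ / (μ₀μᵣA)).
N = √[(43.4)(0.286) / ((4π×10⁻⁷)(188)×2.552×10^-3)] = √(2.059×10^7) ≈ 4537.6.

N ≈ 4540 turns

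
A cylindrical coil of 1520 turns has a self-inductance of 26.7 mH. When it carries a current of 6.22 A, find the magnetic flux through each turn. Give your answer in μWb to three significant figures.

Φ_B ≈ 109 μWb

From L = NΦ_B/I, the flux per turn is Φ_B = LI/N.
Φ_B = (2.670×10^-2 H)(6.22 A)/1520 = 1.093×10^-4 Wb.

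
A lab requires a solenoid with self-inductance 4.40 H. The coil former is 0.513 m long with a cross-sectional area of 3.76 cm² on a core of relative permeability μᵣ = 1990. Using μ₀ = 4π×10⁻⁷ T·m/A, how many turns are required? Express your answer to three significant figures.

N ≈ 1550 turns

A = 3.76 cm² = 3.760×10^-4 m².
From L = μ₀μᵣN²A/ℓ, N = √(Lℓ / (μ₀μᵣA)).
N = √[(4.4)(0.513) / ((4π×10⁻⁷)(1990)×3.760×10^-4)] = √(2.401×10^6) ≈ 1549.4.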